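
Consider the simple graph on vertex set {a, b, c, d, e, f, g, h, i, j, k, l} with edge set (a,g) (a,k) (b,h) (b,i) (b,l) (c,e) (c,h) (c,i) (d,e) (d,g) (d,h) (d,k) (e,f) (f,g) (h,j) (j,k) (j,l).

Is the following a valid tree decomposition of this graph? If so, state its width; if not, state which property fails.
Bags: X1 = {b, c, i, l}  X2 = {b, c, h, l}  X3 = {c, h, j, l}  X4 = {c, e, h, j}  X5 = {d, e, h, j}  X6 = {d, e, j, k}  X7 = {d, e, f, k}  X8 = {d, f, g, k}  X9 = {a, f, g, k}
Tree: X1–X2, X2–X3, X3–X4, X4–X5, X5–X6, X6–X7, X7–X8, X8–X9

Every vertex of G appears in some bag (union = {a, b, c, d, e, f, g, h, i, j, k, l}); every edge is covered by a bag; and for each vertex v the set of bags containing v is connected in the bag tree. The decomposition is therefore valid. The largest bag has 4 vertices, so the width is 3.

Yes; width 3.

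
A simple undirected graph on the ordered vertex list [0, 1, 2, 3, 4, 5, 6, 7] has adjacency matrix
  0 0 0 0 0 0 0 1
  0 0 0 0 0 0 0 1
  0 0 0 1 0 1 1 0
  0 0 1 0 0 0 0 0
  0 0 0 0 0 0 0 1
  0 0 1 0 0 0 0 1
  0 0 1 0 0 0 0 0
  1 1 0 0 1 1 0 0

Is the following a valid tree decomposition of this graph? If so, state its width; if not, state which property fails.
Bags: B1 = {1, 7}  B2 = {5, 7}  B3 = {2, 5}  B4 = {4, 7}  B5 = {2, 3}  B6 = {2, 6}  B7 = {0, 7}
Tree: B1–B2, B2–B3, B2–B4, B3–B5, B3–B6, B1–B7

Checking the three conditions: (i) the bags cover all of {0, 1, 2, 3, 4, 5, 6, 7}; (ii) for each edge, some bag contains both endpoints; (iii) the bags containing any fixed vertex form a subtree. All hold, so the decomposition is valid with width 2 − 1 = 1.

Yes; width 1.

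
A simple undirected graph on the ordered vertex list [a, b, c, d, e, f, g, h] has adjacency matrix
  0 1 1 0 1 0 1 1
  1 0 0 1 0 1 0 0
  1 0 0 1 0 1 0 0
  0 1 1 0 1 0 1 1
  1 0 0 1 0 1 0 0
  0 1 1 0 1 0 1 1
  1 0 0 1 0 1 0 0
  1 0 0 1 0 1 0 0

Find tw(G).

A width-3 tree decomposition is:
Bags: B1 = {a, d, e, f}  B2 = {a, b, d, f}  B3 = {a, d, f, g}  B4 = {a, d, f, h}  B5 = {a, c, d, f}
Tree: B1–B2, B2–B3, B3–B4, B4–B5
Each bag holds 4 vertices, so the decomposition has width 3, which upper-bounds the treewidth. For the lower bound: the 4 vertex sets {a,e}, {b,d}, {f}, {g} are disjoint, each induces a connected subgraph, and every pair is joined by at least one edge of G. Contracting each set to a single vertex therefore yields K_{4} as a minor, and since treewidth is minor-monotone, tw(G) ≥ tw(K_{4}) = 3. The upper and lower bounds meet at 3, so that is the treewidth.

3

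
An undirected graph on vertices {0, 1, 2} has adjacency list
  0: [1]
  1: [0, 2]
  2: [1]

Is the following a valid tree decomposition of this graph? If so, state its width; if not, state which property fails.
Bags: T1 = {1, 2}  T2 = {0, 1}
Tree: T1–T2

Vertex coverage: the bags together contain {0, 1, 2}, the full vertex set. Edge coverage: each edge of G has both endpoints in at least one bag. Running intersection: for every vertex, the bags containing it form a connected subtree. All three properties hold, so this is a valid tree decomposition of width max|bag| − 1 = 1, and hence tw(G) ≤ 1.

Yes; width 1.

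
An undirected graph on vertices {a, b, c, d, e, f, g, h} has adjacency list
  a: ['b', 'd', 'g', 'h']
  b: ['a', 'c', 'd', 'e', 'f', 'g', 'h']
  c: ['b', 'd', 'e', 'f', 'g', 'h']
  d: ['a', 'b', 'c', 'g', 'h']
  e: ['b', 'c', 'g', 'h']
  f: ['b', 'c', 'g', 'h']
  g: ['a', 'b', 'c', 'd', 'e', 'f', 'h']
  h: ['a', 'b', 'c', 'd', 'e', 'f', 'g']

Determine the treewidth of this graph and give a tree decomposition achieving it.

Treewidth 4.
Bags: B1 = {b, c, d, g, h}  B2 = {a, b, d, g, h}  B3 = {b, c, f, g, h}  B4 = {b, c, e, g, h}
Tree: B1–B2, B1–B3, B1–B4

Each bag holds 5 vertices, so the decomposition has width 4, which upper-bounds the treewidth. Conversely, {b, c, d, g, h} is a clique of size 5, and the vertices of any clique must share a bag in every tree decomposition; so some bag has ≥ 5 vertices and tw(G) ≥ 4. Hence tw(G) = 4 exactly.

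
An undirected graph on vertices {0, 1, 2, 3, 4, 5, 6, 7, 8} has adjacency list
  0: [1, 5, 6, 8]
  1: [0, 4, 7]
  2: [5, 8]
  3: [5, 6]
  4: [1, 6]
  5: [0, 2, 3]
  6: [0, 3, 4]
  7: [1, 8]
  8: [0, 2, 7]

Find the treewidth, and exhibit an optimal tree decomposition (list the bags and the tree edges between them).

Every bag has size at most 4, so the width is 4 − 1 = 3 and tw(G) ≤ 3. For the lower bound: the 4 vertex sets {1,4,7}, {8}, {0}, {2,3,5,6} are disjoint, each induces a connected subgraph, and every pair is joined by at least one edge of G. Contracting each set to a single vertex therefore yields K_{4} as a minor, and since treewidth is minor-monotone, tw(G) ≥ tw(K_{4}) = 3. Combining the bounds, tw(G) = 3.

Treewidth 3.
Bags: B1 = {1, 4, 7, 8}  B2 = {0, 1, 4, 8}  B3 = {0, 4, 6, 8}  B4 = {0, 2, 6, 8}  B5 = {0, 2, 5, 6}  B6 = {2, 3, 5, 6}
Tree: B1–B2, B2–B3, B3–B4, B4–B5, B5–B6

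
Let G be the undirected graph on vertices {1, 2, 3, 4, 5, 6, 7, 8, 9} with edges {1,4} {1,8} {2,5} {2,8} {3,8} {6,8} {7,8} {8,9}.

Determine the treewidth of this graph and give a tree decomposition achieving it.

Every bag has size at most 2, so the width is 2 − 1 = 1 and tw(G) ≤ 1. G has an edge, so its treewidth is at least 1. Hence tw(G) = 1 exactly.

Treewidth 1.
One optimal decomposition is:
Bags: B1 = {8, 9}  B2 = {7, 8}  B3 = {1, 8}  B4 = {3, 8}  B5 = {2, 8}  B6 = {6, 8}  B7 = {1, 4}  B8 = {2, 5}
Tree: B1–B2, B1–B3, B1–B4, B3–B5, B4–B6, B3–B7, B5–B8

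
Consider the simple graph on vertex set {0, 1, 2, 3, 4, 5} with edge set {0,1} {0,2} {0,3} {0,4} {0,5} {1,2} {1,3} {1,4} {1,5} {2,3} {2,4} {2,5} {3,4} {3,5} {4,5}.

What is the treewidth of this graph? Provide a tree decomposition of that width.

A single bag containing all 6 vertices is trivially a valid decomposition of width 5. Conversely, {0, 1, 2, 3, 4, 5} is a clique of size 6, and the vertices of any clique must share a bag in every tree decomposition; so some bag has ≥ 6 vertices and tw(G) ≥ 5. Therefore the treewidth is 5.

Treewidth 5.
One optimal decomposition is:
Bags: B1 = {0, 1, 2, 3, 4, 5}
Tree: (single bag)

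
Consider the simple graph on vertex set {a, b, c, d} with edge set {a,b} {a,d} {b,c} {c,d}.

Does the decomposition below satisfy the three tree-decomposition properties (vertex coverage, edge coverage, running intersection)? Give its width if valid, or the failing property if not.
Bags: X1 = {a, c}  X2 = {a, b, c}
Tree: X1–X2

A tree decomposition must satisfy three properties: every vertex lies in some bag; for every edge, both endpoints lie together in some bag; and for every vertex, the bags containing it form a connected subtree. Here vertex d appears in no bag, so the decomposition is invalid.

No — vertex d appears in no bag.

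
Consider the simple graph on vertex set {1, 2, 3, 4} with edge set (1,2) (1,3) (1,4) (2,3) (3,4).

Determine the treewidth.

2

A width-2 tree decomposition is:
Bags: B1 = {1, 3, 4}  B2 = {1, 2, 3}
Tree: B1–B2
Each bag holds 3 vertices, so the decomposition has width 2, which upper-bounds the treewidth. Conversely, {1, 2, 3} is a clique of size 3, and the vertices of any clique must share a bag in every tree decomposition; so some bag has ≥ 3 vertices and tw(G) ≥ 2. Combining the bounds, tw(G) = 2.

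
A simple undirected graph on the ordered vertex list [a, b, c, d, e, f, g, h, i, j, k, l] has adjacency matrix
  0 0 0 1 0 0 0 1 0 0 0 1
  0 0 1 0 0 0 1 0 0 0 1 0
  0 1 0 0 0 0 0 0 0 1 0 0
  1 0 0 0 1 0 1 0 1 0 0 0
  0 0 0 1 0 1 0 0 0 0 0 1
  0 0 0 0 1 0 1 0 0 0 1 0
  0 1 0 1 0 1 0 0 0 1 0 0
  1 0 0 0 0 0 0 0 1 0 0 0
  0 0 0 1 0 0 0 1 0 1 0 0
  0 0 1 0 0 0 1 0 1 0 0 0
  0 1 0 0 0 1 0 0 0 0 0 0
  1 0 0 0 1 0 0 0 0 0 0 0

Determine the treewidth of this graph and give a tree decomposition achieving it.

The largest bag has 4 vertices, giving width 3; this decomposition certifies tw(G) ≤ 3. For the lower bound: the 4 vertex sets {a,h,l}, {e}, {d}, {f,g,i,j} are disjoint, each induces a connected subgraph, and every pair is joined by at least one edge of G. Contracting each set to a single vertex therefore yields K_{4} as a minor, and since treewidth is minor-monotone, tw(G) ≥ tw(K_{4}) = 3. The upper and lower bounds meet at 3, so that is the treewidth.

Treewidth 3.
One optimal decomposition is:
Bags: B1 = {a, e, h, l}  B2 = {a, d, e, h}  B3 = {d, e, h, i}  B4 = {d, e, f, i}  B5 = {d, f, g, i}  B6 = {f, g, i, j}  B7 = {f, g, j, k}  B8 = {b, g, j, k}  B9 = {b, c, j, k}
Tree: B1–B2, B2–B3, B3–B4, B4–B5, B5–B6, B6–B7, B7–B8, B8–B9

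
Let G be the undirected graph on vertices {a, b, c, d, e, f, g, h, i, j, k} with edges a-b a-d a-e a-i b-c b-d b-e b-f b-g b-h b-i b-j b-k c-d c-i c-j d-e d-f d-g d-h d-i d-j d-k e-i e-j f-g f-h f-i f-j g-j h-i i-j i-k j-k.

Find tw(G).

4

A width-4 tree decomposition is:
Bags: B1 = {b, d, e, i, j}  B2 = {b, d, f, i, j}  B3 = {b, d, i, j, k}  B4 = {b, d, f, g, j}  B5 = {b, c, d, i, j}  B6 = {b, d, f, h, i}  B7 = {a, b, d, e, i}
Tree: B1–B2, B2–B3, B2–B4, B2–B5, B2–B6, B1–B7
Every bag has size at most 5, so the width is 5 − 1 = 4 and tw(G) ≤ 4. On the other hand G contains the 5-clique {b, d, f, g, j}. A clique must lie in a single bag of any decomposition, so no decomposition can have width below 4. The upper and lower bounds meet at 4, so that is the treewidth.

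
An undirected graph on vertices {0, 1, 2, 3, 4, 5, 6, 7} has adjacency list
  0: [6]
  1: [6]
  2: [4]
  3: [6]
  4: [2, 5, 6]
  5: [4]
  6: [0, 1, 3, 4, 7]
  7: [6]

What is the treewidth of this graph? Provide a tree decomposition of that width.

Treewidth 1.
One optimal decomposition is:
Bags: B1 = {4, 6}  B2 = {0, 6}  B3 = {2, 4}  B4 = {4, 5}  B5 = {1, 6}  B6 = {6, 7}  B7 = {3, 6}
Tree: B1–B2, B1–B3, B1–B4, B1–B5, B2–B6, B1–B7

The largest bag has 2 vertices, giving width 1; this decomposition certifies tw(G) ≤ 1. Since G has at least one edge (e.g. 4–6), it is not an edgeless graph, so tw(G) ≥ 1. Combining the bounds, tw(G) = 1.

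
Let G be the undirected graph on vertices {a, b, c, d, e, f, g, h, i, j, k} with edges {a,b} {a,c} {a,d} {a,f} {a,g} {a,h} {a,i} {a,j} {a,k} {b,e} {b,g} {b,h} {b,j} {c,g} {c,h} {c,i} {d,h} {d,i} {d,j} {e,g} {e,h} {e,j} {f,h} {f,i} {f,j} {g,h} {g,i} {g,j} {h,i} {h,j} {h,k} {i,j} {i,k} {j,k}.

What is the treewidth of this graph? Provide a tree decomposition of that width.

Treewidth 4.
One optimal decomposition is:
Bags: B1 = {b, e, g, h, j}  B2 = {a, b, g, h, j}  B3 = {a, g, h, i, j}  B4 = {a, d, h, i, j}  B5 = {a, f, h, i, j}  B6 = {a, c, g, h, i}  B7 = {a, h, i, j, k}
Tree: B1–B2, B2–B3, B3–B4, B3–B5, B3–B6, B4–B7

Every bag has size at most 5, so the width is 5 − 1 = 4 and tw(G) ≤ 4. On the other hand G contains the 5-clique {b, e, g, h, j}. A clique must lie in a single bag of any decomposition, so no decomposition can have width below 4. The upper and lower bounds meet at 4, so that is the treewidth.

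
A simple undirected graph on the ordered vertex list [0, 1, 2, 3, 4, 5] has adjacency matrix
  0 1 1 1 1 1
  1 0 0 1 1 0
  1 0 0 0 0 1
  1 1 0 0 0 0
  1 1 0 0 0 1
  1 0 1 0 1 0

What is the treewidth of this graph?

2

A width-2 tree decomposition is:
Bags: B1 = {0, 1, 4}  B2 = {0, 4, 5}  B3 = {0, 2, 5}  B4 = {0, 1, 3}
Tree: B1–B2, B2–B3, B1–B4
Each bag holds 3 vertices, so the decomposition has width 2, which upper-bounds the treewidth. For the lower bound, the 3 vertices {0, 1, 3} are pairwise adjacent, and any tree decomposition puts a clique entirely inside one bag — forcing width ≥ 2. Therefore the treewidth is 2.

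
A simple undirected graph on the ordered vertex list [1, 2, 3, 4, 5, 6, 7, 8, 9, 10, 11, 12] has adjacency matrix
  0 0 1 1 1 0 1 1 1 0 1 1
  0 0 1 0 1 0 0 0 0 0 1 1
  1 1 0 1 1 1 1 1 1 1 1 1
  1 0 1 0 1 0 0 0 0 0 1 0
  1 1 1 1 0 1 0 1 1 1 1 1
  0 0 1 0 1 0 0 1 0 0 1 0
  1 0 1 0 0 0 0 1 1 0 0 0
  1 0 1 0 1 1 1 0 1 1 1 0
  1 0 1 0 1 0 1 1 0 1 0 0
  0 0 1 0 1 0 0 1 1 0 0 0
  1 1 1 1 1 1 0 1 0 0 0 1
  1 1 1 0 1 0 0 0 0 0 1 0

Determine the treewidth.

A width-4 tree decomposition is:
Bags: B1 = {1, 3, 5, 8, 9}  B2 = {1, 3, 5, 8, 11}  B3 = {3, 5, 8, 9, 10}  B4 = {3, 5, 6, 8, 11}  B5 = {1, 3, 5, 11, 12}  B6 = {2, 3, 5, 11, 12}  B7 = {1, 3, 7, 8, 9}  B8 = {1, 3, 4, 5, 11}
Tree: B1–B2, B1–B3, B2–B4, B2–B5, B5–B6, B1–B7, B5–B8
The largest bag has 5 vertices, giving width 4; this decomposition certifies tw(G) ≤ 4. For the lower bound, the 5 vertices {1, 3, 5, 8, 9} are pairwise adjacent, and any tree decomposition puts a clique entirely inside one bag — forcing width ≥ 4. Therefore the treewidth is 4.

4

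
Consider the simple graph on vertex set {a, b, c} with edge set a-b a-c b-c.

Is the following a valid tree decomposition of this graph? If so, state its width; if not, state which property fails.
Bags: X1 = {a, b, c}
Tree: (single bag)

Vertex coverage: the bags together contain {a, b, c}, the full vertex set. Edge coverage: each edge of G has both endpoints in at least one bag. Running intersection: for every vertex, the bags containing it form a connected subtree. All three properties hold, so this is a valid tree decomposition of width max|bag| − 1 = 2, and hence tw(G) ≤ 2.

Yes; width 2.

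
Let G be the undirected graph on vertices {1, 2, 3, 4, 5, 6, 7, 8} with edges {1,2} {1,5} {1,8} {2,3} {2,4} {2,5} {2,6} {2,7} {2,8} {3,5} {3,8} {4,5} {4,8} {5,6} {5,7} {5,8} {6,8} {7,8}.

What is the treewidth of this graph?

A width-3 tree decomposition is:
Bags: B1 = {2, 4, 5, 8}  B2 = {2, 3, 5, 8}  B3 = {1, 2, 5, 8}  B4 = {2, 5, 7, 8}  B5 = {2, 5, 6, 8}
Tree: B1–B2, B2–B3, B2–B4, B4–B5
Each bag holds 4 vertices, so the decomposition has width 3, which upper-bounds the treewidth. Conversely, {1, 2, 5, 8} is a clique of size 4, and the vertices of any clique must share a bag in every tree decomposition; so some bag has ≥ 4 vertices and tw(G) ≥ 3. Therefore the treewidth is 3.

3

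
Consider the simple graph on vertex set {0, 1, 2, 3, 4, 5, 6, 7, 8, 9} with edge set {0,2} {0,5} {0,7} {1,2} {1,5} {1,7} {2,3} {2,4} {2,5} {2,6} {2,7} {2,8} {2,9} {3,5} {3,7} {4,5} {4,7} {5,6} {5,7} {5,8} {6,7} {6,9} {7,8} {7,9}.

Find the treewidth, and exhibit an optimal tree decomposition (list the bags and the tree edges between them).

Treewidth 3.
One such decomposition:
Bags: B1 = {2, 5, 6, 7}  B2 = {2, 4, 5, 7}  B3 = {0, 2, 5, 7}  B4 = {2, 3, 5, 7}  B5 = {1, 2, 5, 7}  B6 = {2, 5, 7, 8}  B7 = {2, 6, 7, 9}
Tree: B1–B2, B1–B3, B2–B4, B3–B5, B3–B6, B1–B7

Every bag has size at most 4, so the width is 4 − 1 = 3 and tw(G) ≤ 3. On the other hand G contains the 4-clique {2, 6, 7, 9}. A clique must lie in a single bag of any decomposition, so no decomposition can have width below 3. The upper and lower bounds meet at 3, so that is the treewidth.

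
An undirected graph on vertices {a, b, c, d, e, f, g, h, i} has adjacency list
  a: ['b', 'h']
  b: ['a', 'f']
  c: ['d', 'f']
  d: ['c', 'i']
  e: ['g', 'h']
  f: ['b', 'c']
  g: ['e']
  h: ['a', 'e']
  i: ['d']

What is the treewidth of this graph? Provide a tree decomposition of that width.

Each bag holds 2 vertices, so the decomposition has width 1, which upper-bounds the treewidth. G has an edge, so its treewidth is at least 1. Hence tw(G) = 1 exactly.

Treewidth 1.
One such decomposition:
Bags: B1 = {e, g}  B2 = {e, h}  B3 = {a, h}  B4 = {a, b}  B5 = {b, f}  B6 = {c, f}  B7 = {c, d}  B8 = {d, i}
Tree: B1–B2, B2–B3, B3–B4, B4–B5, B5–B6, B6–B7, B7–B8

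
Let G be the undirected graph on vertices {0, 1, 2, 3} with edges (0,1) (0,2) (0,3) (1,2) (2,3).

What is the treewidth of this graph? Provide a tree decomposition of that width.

Treewidth 2.
Bags: B1 = {0, 2, 3}  B2 = {0, 1, 2}
Tree: B1–B2

Each bag holds 3 vertices, so the decomposition has width 2, which upper-bounds the treewidth. On the other hand G contains the 3-clique {0, 1, 2}. A clique must lie in a single bag of any decomposition, so no decomposition can have width below 2. Combining the bounds, tw(G) = 2.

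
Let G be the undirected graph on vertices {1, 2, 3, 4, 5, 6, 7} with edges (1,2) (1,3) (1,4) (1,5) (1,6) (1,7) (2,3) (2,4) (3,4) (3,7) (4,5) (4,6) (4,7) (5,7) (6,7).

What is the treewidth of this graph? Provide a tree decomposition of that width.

Each bag holds 4 vertices, so the decomposition has width 3, which upper-bounds the treewidth. Conversely, {1, 2, 3, 4} is a clique of size 4, and the vertices of any clique must share a bag in every tree decomposition; so some bag has ≥ 4 vertices and tw(G) ≥ 3. Therefore the treewidth is 3.

Treewidth 3.
One such decomposition:
Bags: B1 = {1, 3, 4, 7}  B2 = {1, 2, 3, 4}  B3 = {1, 4, 5, 7}  B4 = {1, 4, 6, 7}
Tree: B1–B2, B1–B3, B1–B4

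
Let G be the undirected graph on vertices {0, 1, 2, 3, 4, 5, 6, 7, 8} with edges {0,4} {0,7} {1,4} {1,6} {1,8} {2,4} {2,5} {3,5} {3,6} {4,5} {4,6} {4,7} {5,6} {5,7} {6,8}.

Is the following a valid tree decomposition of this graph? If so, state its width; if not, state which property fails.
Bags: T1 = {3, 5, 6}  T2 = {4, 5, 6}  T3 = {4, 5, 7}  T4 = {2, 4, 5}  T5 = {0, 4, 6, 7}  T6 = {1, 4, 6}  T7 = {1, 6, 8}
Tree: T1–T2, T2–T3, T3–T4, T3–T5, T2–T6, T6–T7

No — bags containing vertex 6 are not connected in the tree.

A tree decomposition must satisfy three properties: every vertex lies in some bag; for every edge, both endpoints lie together in some bag; and for every vertex, the bags containing it form a connected subtree. Here bags containing vertex 6 are not connected in the tree, so the decomposition is invalid.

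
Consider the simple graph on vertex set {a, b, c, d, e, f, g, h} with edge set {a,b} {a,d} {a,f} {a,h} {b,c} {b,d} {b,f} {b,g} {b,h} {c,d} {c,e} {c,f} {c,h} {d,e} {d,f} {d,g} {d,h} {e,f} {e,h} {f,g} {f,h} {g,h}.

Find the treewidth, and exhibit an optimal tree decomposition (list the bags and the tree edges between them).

Treewidth 4.
One such decomposition:
Bags: B1 = {a, b, d, f, h}  B2 = {b, c, d, f, h}  B3 = {b, d, f, g, h}  B4 = {c, d, e, f, h}
Tree: B1–B2, B2–B3, B2–B4

Every bag has size at most 5, so the width is 5 − 1 = 4 and tw(G) ≤ 4. Conversely, {c, d, e, f, h} is a clique of size 5, and the vertices of any clique must share a bag in every tree decomposition; so some bag has ≥ 5 vertices and tw(G) ≥ 4. Combining the bounds, tw(G) = 4.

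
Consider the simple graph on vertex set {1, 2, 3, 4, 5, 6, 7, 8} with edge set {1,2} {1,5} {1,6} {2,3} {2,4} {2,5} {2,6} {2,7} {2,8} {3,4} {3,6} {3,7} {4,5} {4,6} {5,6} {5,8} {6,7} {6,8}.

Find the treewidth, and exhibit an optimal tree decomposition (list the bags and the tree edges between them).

Treewidth 3.
One such decomposition:
Bags: B1 = {2, 4, 5, 6}  B2 = {2, 5, 6, 8}  B3 = {2, 3, 4, 6}  B4 = {1, 2, 5, 6}  B5 = {2, 3, 6, 7}
Tree: B1–B2, B1–B3, B2–B4, B3–B5

Each bag holds 4 vertices, so the decomposition has width 3, which upper-bounds the treewidth. On the other hand G contains the 4-clique {2, 3, 4, 6}. A clique must lie in a single bag of any decomposition, so no decomposition can have width below 3. Combining the bounds, tw(G) = 3.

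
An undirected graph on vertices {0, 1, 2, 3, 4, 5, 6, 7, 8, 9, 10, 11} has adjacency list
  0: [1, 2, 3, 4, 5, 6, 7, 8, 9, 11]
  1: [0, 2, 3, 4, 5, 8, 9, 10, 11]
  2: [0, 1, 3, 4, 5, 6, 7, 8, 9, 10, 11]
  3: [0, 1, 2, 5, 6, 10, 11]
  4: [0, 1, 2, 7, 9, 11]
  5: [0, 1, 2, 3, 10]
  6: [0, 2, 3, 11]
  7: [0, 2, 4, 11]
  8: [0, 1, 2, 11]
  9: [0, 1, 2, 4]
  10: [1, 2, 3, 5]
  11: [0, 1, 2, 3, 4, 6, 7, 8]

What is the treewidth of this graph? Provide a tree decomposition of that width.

Treewidth 4.
Bags: B1 = {0, 1, 2, 3, 11}  B2 = {0, 1, 2, 4, 11}  B3 = {0, 1, 2, 3, 5}  B4 = {0, 2, 3, 6, 11}  B5 = {0, 2, 4, 7, 11}  B6 = {1, 2, 3, 5, 10}  B7 = {0, 1, 2, 8, 11}  B8 = {0, 1, 2, 4, 9}
Tree: B1–B2, B1–B3, B1–B4, B2–B5, B3–B6, B2–B7, B2–B8

Every bag has size at most 5, so the width is 5 − 1 = 4 and tw(G) ≤ 4. On the other hand G contains the 5-clique {0, 1, 2, 4, 9}. A clique must lie in a single bag of any decomposition, so no decomposition can have width below 4. The upper and lower bounds meet at 4, so that is the treewidth.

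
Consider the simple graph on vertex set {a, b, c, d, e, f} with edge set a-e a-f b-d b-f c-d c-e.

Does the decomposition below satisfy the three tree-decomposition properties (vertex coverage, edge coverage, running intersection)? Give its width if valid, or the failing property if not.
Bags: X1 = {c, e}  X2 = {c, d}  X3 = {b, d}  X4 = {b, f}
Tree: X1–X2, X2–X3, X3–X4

A tree decomposition must satisfy three properties: every vertex lies in some bag; for every edge, both endpoints lie together in some bag; and for every vertex, the bags containing it form a connected subtree. Here vertex a appears in no bag, so the decomposition is invalid.

No — vertex a appears in no bag.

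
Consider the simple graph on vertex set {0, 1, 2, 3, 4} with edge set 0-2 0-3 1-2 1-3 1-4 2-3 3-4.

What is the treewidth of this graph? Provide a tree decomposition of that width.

Every bag has size at most 3, so the width is 3 − 1 = 2 and tw(G) ≤ 2. For the lower bound, the 3 vertices {0, 2, 3} are pairwise adjacent, and any tree decomposition puts a clique entirely inside one bag — forcing width ≥ 2. The upper and lower bounds meet at 2, so that is the treewidth.

Treewidth 2.
Bags: B1 = {1, 3, 4}  B2 = {1, 2, 3}  B3 = {0, 2, 3}
Tree: B1–B2, B2–B3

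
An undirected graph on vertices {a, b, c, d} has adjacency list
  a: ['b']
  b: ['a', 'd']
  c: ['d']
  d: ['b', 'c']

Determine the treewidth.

A width-1 tree decomposition is:
Bags: B1 = {a, b}  B2 = {b, d}  B3 = {c, d}
Tree: B1–B2, B2–B3
The largest bag has 2 vertices, giving width 1; this decomposition certifies tw(G) ≤ 1. Any graph with an edge has treewidth ≥ 1, and G has the edge a–b. Hence tw(G) = 1 exactly.

1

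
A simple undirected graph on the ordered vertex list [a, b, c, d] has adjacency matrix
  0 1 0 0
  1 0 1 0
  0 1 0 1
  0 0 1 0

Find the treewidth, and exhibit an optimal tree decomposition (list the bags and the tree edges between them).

Every bag has size at most 2, so the width is 2 − 1 = 1 and tw(G) ≤ 1. Any graph with an edge has treewidth ≥ 1, and G has the edge d–c. Hence tw(G) = 1 exactly.

Treewidth 1.
Bags: B1 = {c, d}  B2 = {b, c}  B3 = {a, b}
Tree: B1–B2, B2–B3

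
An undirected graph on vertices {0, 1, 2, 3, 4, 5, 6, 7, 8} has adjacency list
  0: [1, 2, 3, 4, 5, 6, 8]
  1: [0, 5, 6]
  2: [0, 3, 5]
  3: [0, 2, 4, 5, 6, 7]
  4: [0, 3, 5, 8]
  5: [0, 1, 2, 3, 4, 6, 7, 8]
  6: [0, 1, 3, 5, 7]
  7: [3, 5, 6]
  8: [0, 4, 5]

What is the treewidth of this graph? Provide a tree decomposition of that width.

Each bag holds 4 vertices, so the decomposition has width 3, which upper-bounds the treewidth. On the other hand G contains the 4-clique {0, 4, 5, 8}. A clique must lie in a single bag of any decomposition, so no decomposition can have width below 3. The upper and lower bounds meet at 3, so that is the treewidth.

Treewidth 3.
Bags: B1 = {0, 2, 3, 5}  B2 = {0, 3, 5, 6}  B3 = {0, 3, 4, 5}  B4 = {0, 1, 5, 6}  B5 = {0, 4, 5, 8}  B6 = {3, 5, 6, 7}
Tree: B1–B2, B1–B3, B2–B4, B3–B5, B2–B6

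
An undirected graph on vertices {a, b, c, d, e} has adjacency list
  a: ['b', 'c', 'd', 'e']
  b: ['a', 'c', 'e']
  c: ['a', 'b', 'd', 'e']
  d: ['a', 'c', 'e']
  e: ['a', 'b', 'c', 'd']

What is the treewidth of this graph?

A width-3 tree decomposition is:
Bags: B1 = {a, c, d, e}  B2 = {a, b, c, e}
Tree: B1–B2
The largest bag has 4 vertices, giving width 3; this decomposition certifies tw(G) ≤ 3. Conversely, {a, c, d, e} is a clique of size 4, and the vertices of any clique must share a bag in every tree decomposition; so some bag has ≥ 4 vertices and tw(G) ≥ 3. The upper and lower bounds meet at 3, so that is the treewidth.

3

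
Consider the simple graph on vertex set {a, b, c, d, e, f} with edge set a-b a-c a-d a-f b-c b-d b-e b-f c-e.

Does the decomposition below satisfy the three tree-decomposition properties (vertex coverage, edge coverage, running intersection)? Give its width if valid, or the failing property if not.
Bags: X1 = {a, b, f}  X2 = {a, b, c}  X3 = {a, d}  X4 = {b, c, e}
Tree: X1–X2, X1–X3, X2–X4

A tree decomposition must satisfy three properties: every vertex lies in some bag; for every edge, both endpoints lie together in some bag; and for every vertex, the bags containing it form a connected subtree. Here edge (b,d) lies in no bag, so the decomposition is invalid.

No — edge (b,d) lies in no bag.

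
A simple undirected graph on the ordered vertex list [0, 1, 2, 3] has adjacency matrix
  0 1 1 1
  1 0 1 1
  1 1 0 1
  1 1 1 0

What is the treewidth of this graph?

3

A width-3 tree decomposition is:
Bags: B1 = {0, 1, 2, 3}
Tree: (single bag)
With just one bag of size 4, the width is 4 − 1 = 3, so tw(G) ≤ 3. For the lower bound, the 4 vertices {0, 1, 2, 3} are pairwise adjacent, and any tree decomposition puts a clique entirely inside one bag — forcing width ≥ 3. The upper and lower bounds meet at 3, so that is the treewidth.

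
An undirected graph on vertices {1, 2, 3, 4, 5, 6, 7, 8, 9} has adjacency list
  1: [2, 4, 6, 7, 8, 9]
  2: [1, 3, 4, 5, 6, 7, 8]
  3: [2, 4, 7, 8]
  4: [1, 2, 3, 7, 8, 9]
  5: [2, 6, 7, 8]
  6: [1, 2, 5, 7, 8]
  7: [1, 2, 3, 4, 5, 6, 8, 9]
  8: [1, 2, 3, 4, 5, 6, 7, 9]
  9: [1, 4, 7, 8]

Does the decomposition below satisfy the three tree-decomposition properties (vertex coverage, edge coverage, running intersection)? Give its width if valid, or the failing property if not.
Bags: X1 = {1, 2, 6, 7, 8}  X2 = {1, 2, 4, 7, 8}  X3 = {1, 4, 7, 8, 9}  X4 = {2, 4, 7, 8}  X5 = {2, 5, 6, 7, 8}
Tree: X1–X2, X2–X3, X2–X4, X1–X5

A tree decomposition must satisfy three properties: every vertex lies in some bag; for every edge, both endpoints lie together in some bag; and for every vertex, the bags containing it form a connected subtree. Here vertex 3 appears in no bag, so the decomposition is invalid.

No — vertex 3 appears in no bag.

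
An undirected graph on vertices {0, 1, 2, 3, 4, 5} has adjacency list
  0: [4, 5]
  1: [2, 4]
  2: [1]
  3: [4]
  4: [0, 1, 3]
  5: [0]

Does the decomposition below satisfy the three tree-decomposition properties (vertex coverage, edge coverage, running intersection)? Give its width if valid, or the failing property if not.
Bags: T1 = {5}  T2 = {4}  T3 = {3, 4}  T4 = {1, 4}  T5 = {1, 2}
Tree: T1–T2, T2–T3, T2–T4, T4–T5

No — vertex 0 appears in no bag.

A tree decomposition must satisfy three properties: every vertex lies in some bag; for every edge, both endpoints lie together in some bag; and for every vertex, the bags containing it form a connected subtree. Here vertex 0 appears in no bag, so the decomposition is invalid.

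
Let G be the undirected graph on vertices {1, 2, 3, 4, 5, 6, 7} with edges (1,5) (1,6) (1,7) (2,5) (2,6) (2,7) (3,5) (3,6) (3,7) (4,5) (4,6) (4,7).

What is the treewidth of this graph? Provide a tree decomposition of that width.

Treewidth 3.
One such decomposition:
Bags: B1 = {4, 5, 6, 7}  B2 = {1, 5, 6, 7}  B3 = {3, 5, 6, 7}  B4 = {2, 5, 6, 7}
Tree: B1–B2, B2–B3, B3–B4

Every bag has size at most 4, so the width is 4 − 1 = 3 and tw(G) ≤ 3. For the lower bound: the 4 vertex sets {4,6}, {1,7}, {5}, {3} are disjoint, each induces a connected subgraph, and every pair is joined by at least one edge of G. Contracting each set to a single vertex therefore yields K_{4} as a minor, and since treewidth is minor-monotone, tw(G) ≥ tw(K_{4}) = 3. Hence tw(G) = 3 exactly.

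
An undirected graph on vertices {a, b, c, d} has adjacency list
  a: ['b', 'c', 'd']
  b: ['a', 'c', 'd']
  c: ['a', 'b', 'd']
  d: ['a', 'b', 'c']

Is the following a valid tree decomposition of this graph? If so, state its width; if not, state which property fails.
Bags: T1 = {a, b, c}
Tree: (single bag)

A tree decomposition must satisfy three properties: every vertex lies in some bag; for every edge, both endpoints lie together in some bag; and for every vertex, the bags containing it form a connected subtree. Here vertex d appears in no bag, so the decomposition is invalid.

No — vertex d appears in no bag.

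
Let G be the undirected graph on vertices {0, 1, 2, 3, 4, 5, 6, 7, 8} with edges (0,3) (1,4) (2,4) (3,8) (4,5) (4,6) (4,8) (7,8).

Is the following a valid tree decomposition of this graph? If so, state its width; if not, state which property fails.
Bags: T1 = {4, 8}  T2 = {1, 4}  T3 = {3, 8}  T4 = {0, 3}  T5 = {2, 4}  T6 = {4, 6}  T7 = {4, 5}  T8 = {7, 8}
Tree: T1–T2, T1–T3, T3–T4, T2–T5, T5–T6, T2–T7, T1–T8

Vertex coverage: the bags together contain {0, 1, 2, 3, 4, 5, 6, 7, 8}, the full vertex set. Edge coverage: each edge of G has both endpoints in at least one bag. Running intersection: for every vertex, the bags containing it form a connected subtree. All three properties hold, so this is a valid tree decomposition of width max|bag| − 1 = 1, and hence tw(G) ≤ 1.

Yes; width 1.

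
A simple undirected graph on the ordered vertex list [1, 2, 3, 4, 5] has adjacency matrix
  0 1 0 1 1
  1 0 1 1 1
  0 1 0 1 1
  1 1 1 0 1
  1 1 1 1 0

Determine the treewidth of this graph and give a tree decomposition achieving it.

The largest bag has 4 vertices, giving width 3; this decomposition certifies tw(G) ≤ 3. For the lower bound, the 4 vertices {1, 2, 4, 5} are pairwise adjacent, and any tree decomposition puts a clique entirely inside one bag — forcing width ≥ 3. The upper and lower bounds meet at 3, so that is the treewidth.

Treewidth 3.
Bags: B1 = {1, 2, 4, 5}  B2 = {2, 3, 4, 5}
Tree: B1–B2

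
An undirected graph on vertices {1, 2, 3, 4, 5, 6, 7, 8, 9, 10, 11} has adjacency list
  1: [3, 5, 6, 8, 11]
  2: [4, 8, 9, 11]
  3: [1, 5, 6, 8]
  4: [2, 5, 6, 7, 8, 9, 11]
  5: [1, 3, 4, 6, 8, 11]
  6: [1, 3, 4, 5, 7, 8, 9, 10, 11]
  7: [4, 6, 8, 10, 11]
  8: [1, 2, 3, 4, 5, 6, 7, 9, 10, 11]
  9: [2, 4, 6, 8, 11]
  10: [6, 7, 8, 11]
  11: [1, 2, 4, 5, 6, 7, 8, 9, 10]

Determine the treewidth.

A width-4 tree decomposition is:
Bags: B1 = {1, 5, 6, 8, 11}  B2 = {1, 3, 5, 6, 8}  B3 = {4, 5, 6, 8, 11}  B4 = {4, 6, 8, 9, 11}  B5 = {4, 6, 7, 8, 11}  B6 = {6, 7, 8, 10, 11}  B7 = {2, 4, 8, 9, 11}
Tree: B1–B2, B1–B3, B3–B4, B4–B5, B5–B6, B4–B7
Every bag has size at most 5, so the width is 5 − 1 = 4 and tw(G) ≤ 4. Conversely, {2, 4, 8, 9, 11} is a clique of size 5, and the vertices of any clique must share a bag in every tree decomposition; so some bag has ≥ 5 vertices and tw(G) ≥ 4. Therefore the treewidth is 4.

4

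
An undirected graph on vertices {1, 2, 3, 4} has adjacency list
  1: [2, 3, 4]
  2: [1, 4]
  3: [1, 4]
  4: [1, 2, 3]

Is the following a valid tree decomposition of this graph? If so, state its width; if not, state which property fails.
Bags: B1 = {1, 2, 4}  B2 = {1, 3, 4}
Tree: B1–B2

Yes; width 2.

Vertex coverage: the bags together contain {1, 2, 3, 4}, the full vertex set. Edge coverage: each edge of G has both endpoints in at least one bag. Running intersection: for every vertex, the bags containing it form a connected subtree. All three properties hold, so this is a valid tree decomposition of width max|bag| − 1 = 2, and hence tw(G) ≤ 2.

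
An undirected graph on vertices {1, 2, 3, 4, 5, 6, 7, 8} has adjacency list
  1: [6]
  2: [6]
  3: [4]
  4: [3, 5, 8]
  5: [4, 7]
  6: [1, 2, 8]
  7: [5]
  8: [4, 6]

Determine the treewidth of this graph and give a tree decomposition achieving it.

Treewidth 1.
One optimal decomposition is:
Bags: B1 = {3, 4}  B2 = {4, 8}  B3 = {4, 5}  B4 = {6, 8}  B5 = {5, 7}  B6 = {2, 6}  B7 = {1, 6}
Tree: B1–B2, B2–B3, B2–B4, B3–B5, B4–B6, B4–B7

Each bag holds 2 vertices, so the decomposition has width 1, which upper-bounds the treewidth. G has an edge, so its treewidth is at least 1. Therefore the treewidth is 1.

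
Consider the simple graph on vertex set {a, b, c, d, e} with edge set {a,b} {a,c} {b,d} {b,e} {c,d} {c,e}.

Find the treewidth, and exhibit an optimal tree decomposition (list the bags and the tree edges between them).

The largest bag has 3 vertices, giving width 2; this decomposition certifies tw(G) ≤ 2. Since d–c–a–b–d is a cycle in G, G is not acyclic. Forests are exactly the graphs of treewidth ≤ 1, so tw(G) ≥ 2. Hence tw(G) = 2 exactly.

Treewidth 2.
One optimal decomposition is:
Bags: B1 = {b, c, d}  B2 = {a, b, c}  B3 = {b, c, e}
Tree: B1–B2, B2–B3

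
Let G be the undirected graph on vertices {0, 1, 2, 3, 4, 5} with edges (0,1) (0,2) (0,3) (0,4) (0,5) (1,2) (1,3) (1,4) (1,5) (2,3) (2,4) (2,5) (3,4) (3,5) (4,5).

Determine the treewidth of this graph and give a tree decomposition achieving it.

A single bag containing all 6 vertices is trivially a valid decomposition of width 5. Conversely, {0, 1, 2, 3, 4, 5} is a clique of size 6, and the vertices of any clique must share a bag in every tree decomposition; so some bag has ≥ 6 vertices and tw(G) ≥ 5. The upper and lower bounds meet at 5, so that is the treewidth.

Treewidth 5.
One optimal decomposition is:
Bags: B1 = {0, 1, 2, 3, 4, 5}
Tree: (single bag)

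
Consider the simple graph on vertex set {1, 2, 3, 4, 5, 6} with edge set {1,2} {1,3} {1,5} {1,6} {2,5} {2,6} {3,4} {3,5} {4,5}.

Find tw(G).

A width-2 tree decomposition is:
Bags: B1 = {1, 2, 5}  B2 = {1, 3, 5}  B3 = {1, 2, 6}  B4 = {3, 4, 5}
Tree: B1–B2, B1–B3, B2–B4
Every bag has size at most 3, so the width is 3 − 1 = 2 and tw(G) ≤ 2. For the lower bound, the 3 vertices {1, 2, 5} are pairwise adjacent, and any tree decomposition puts a clique entirely inside one bag — forcing width ≥ 2. Therefore the treewidth is 2.

2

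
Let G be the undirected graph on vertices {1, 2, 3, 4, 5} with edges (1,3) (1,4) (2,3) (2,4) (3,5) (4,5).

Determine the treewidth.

A width-2 tree decomposition is:
Bags: B1 = {1, 3, 4}  B2 = {2, 3, 4}  B3 = {3, 4, 5}
Tree: B1–B2, B2–B3
Each bag holds 3 vertices, so the decomposition has width 2, which upper-bounds the treewidth. The edges 3–1–4–2–3 form a cycle, so G is not a tree and its treewidth is at least 2. Therefore the treewidth is 2.

2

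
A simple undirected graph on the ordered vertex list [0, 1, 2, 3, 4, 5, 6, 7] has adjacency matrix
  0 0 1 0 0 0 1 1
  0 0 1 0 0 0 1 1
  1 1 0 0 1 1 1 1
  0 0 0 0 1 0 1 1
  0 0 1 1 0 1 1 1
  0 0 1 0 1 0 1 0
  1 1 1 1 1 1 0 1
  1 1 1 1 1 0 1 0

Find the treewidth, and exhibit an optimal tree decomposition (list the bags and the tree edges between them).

Treewidth 3.
One such decomposition:
Bags: B1 = {0, 2, 6, 7}  B2 = {1, 2, 6, 7}  B3 = {2, 4, 6, 7}  B4 = {3, 4, 6, 7}  B5 = {2, 4, 5, 6}
Tree: B1–B2, B2–B3, B3–B4, B3–B5

The largest bag has 4 vertices, giving width 3; this decomposition certifies tw(G) ≤ 3. Conversely, {2, 4, 5, 6} is a clique of size 4, and the vertices of any clique must share a bag in every tree decomposition; so some bag has ≥ 4 vertices and tw(G) ≥ 3. The upper and lower bounds meet at 3, so that is the treewidth.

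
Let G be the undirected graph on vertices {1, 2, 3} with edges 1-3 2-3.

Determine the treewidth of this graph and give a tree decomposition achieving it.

Every bag has size at most 2, so the width is 2 − 1 = 1 and tw(G) ≤ 1. Since G has at least one edge (e.g. 3–2), it is not an edgeless graph, so tw(G) ≥ 1. Hence tw(G) = 1 exactly.

Treewidth 1.
One optimal decomposition is:
Bags: B1 = {2, 3}  B2 = {1, 3}
Tree: B1–B2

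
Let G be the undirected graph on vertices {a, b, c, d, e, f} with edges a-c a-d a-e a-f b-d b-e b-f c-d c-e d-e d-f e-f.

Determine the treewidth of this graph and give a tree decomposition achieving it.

Treewidth 3.
One such decomposition:
Bags: B1 = {a, d, e, f}  B2 = {b, d, e, f}  B3 = {a, c, d, e}
Tree: B1–B2, B1–B3

Each bag holds 4 vertices, so the decomposition has width 3, which upper-bounds the treewidth. For the lower bound, the 4 vertices {a, c, d, e} are pairwise adjacent, and any tree decomposition puts a clique entirely inside one bag — forcing width ≥ 3. Combining the bounds, tw(G) = 3.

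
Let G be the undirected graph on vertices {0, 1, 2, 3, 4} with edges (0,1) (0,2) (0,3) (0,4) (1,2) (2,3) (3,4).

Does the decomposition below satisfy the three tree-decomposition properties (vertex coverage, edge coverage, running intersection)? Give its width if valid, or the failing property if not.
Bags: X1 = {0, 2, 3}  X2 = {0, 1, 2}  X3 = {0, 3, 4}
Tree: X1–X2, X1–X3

Yes; width 2.

Every vertex of G appears in some bag (union = {0, 1, 2, 3, 4}); every edge is covered by a bag; and for each vertex v the set of bags containing v is connected in the bag tree. The decomposition is therefore valid. The largest bag has 3 vertices, so the width is 2.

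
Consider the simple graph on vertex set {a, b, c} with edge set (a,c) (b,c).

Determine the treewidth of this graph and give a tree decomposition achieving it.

Every bag has size at most 2, so the width is 2 − 1 = 1 and tw(G) ≤ 1. Any graph with an edge has treewidth ≥ 1, and G has the edge c–b. Combining the bounds, tw(G) = 1.

Treewidth 1.
One optimal decomposition is:
Bags: B1 = {b, c}  B2 = {a, c}
Tree: B1–B2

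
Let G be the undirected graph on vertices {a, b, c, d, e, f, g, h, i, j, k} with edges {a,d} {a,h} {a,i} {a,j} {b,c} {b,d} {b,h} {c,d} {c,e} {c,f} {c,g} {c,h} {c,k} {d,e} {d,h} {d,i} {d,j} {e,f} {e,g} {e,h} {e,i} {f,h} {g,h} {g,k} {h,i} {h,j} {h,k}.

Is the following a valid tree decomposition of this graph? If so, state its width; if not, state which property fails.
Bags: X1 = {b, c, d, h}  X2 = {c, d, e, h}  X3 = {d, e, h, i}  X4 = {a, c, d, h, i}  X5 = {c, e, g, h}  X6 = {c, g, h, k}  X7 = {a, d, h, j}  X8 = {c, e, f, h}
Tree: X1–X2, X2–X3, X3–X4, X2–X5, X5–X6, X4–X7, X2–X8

A tree decomposition must satisfy three properties: every vertex lies in some bag; for every edge, both endpoints lie together in some bag; and for every vertex, the bags containing it form a connected subtree. Here bags containing vertex c are not connected in the tree, so the decomposition is invalid.

No — bags containing vertex c are not connected in the tree.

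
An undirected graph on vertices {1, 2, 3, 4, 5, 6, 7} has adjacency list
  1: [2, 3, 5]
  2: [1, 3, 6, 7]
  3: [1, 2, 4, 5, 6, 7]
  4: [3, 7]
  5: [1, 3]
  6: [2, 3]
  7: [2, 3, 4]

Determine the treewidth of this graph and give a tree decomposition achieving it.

Treewidth 2.
One optimal decomposition is:
Bags: B1 = {1, 2, 3}  B2 = {2, 3, 7}  B3 = {3, 4, 7}  B4 = {1, 3, 5}  B5 = {2, 3, 6}
Tree: B1–B2, B2–B3, B1–B4, B2–B5

Each bag holds 3 vertices, so the decomposition has width 2, which upper-bounds the treewidth. On the other hand G contains the 3-clique {1, 2, 3}. A clique must lie in a single bag of any decomposition, so no decomposition can have width below 2. Combining the bounds, tw(G) = 2.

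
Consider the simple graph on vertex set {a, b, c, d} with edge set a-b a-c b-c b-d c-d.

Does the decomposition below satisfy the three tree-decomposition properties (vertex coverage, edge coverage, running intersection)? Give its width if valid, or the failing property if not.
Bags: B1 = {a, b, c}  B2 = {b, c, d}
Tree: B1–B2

Checking the three conditions: (i) the bags cover all of {a, b, c, d}; (ii) for each edge, some bag contains both endpoints; (iii) the bags containing any fixed vertex form a subtree. All hold, so the decomposition is valid with width 3 − 1 = 2.

Yes; width 2.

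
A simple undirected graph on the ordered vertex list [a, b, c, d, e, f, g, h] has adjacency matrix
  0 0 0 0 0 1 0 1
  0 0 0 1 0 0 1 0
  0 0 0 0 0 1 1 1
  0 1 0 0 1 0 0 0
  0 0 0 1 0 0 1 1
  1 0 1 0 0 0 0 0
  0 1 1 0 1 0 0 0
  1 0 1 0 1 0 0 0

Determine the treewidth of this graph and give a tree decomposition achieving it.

Treewidth 2.
One optimal decomposition is:
Bags: B1 = {a, f, h}  B2 = {c, f, h}  B3 = {c, e, h}  B4 = {c, e, g}  B5 = {d, e, g}  B6 = {b, d, g}
Tree: B1–B2, B2–B3, B3–B4, B4–B5, B5–B6

Each bag holds 3 vertices, so the decomposition has width 2, which upper-bounds the treewidth. Since a–f–c–h–a is a cycle in G, G is not acyclic. Forests are exactly the graphs of treewidth ≤ 1, so tw(G) ≥ 2. Hence tw(G) = 2 exactly.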